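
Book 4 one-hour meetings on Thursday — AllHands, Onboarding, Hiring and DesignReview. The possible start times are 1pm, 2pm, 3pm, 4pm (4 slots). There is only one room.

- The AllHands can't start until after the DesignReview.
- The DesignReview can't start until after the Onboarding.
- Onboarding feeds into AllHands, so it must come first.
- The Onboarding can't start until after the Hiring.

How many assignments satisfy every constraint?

1

Enumerating: DesignReview=3pm, AllHands=4pm, Onboarding=2pm, Hiring=1pm.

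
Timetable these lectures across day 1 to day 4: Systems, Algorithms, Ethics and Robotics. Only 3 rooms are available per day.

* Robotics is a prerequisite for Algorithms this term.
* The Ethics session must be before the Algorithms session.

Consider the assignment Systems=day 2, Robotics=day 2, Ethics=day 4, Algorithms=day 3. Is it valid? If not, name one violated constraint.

Invalid. The Ethics session must be before the Algorithms session.

The Ethics session must be before the Algorithms session — violated.
Robotics is a prerequisite for Algorithms this term — holds.
Only 3 rooms are available per day — holds.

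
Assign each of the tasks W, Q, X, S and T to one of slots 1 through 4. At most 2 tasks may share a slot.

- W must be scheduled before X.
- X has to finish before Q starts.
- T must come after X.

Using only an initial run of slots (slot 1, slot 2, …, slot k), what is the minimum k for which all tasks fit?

The precedence chain requires at least 3 distinct slots.
With at most 2 per slot and 5 tasks, at least 3 slots are needed.
3 works (last occupied slot: 3): for example Q in 3, S in 1, X in 2, T in 3, W in 1.

3 slots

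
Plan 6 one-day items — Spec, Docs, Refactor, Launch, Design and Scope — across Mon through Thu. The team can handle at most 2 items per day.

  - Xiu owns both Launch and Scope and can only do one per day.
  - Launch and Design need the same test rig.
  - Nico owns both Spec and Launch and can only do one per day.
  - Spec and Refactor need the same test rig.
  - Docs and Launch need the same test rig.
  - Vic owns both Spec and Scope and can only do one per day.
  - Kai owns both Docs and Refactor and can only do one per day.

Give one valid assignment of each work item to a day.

Spec -> Mon; Refactor -> Tue; Design -> Wed; Scope -> Wed; Launch -> Tue; Docs -> Mon

Checking: Spec(Mon) != Scope(Wed); Docs(Mon) != Launch(Tue); Launch(Tue) != Design(Wed); Spec(Mon) != Refactor(Tue); Docs(Mon) != Refactor(Tue); Launch(Tue) != Scope(Wed); Spec(Mon) != Launch(Tue); max 2 per day (cap 2).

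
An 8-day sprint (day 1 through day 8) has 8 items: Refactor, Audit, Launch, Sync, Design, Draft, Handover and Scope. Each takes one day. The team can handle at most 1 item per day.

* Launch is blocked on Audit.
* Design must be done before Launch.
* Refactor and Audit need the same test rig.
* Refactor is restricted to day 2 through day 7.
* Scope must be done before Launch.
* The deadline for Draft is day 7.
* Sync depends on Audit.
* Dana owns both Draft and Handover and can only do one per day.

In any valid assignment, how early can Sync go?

day 2

Precedence pushes Sync to at least day 2.
Sync at day 2 is achievable: Audit=day 1, Sync=day 2, Scope=day 6, Refactor=day 3, Handover=day 8, Launch=day 7, Draft=day 4, Design=day 5.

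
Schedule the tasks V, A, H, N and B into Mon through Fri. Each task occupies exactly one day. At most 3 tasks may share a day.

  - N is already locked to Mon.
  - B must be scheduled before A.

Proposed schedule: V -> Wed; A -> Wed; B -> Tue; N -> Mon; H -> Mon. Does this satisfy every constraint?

Yes

B must be scheduled before A — holds.
At most 3 tasks may share a day — holds.
N is already locked to Mon — holds.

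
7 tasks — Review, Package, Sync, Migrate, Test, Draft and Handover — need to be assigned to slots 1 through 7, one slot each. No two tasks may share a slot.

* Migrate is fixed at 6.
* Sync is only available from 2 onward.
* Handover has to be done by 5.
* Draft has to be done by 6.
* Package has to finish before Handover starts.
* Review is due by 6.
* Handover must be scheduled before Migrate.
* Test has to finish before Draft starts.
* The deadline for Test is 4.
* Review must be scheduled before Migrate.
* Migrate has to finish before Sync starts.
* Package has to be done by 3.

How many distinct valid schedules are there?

Splitting on Review: it can be 1 (5), 2 (5), 3 (5), 4 (6), 5 (6). Listing each branch's schedules as (Package, Sync, Migrate, Test, Draft, Handover):
Review=1: (2,7,6,3,4,5) (2,7,6,3,5,4) (2,7,6,4,5,3) (3,7,6,2,4,5) (3,7,6,2,5,4) — 5.
Review=2: (1,7,6,3,4,5) (1,7,6,3,5,4) (1,7,6,4,5,3) (3,7,6,1,4,5) (3,7,6,1,5,4) — 5.
Review=3: (1,7,6,2,4,5) (1,7,6,2,5,4) (1,7,6,4,5,2) (2,7,6,1,4,5) (2,7,6,1,5,4) — 5.
Review=4: (1,7,6,2,3,5) (1,7,6,2,5,3) (1,7,6,3,5,2) (2,7,6,1,3,5) (2,7,6,1,5,3) (3,7,6,1,2,5) — 6.
Review=5: (1,7,6,2,3,4) (1,7,6,2,4,3) (1,7,6,3,4,2) (2,7,6,1,3,4) (2,7,6,1,4,3) (3,7,6,1,2,4) — 6.
Summing: 5 + 5 + 5 + 6 + 6 = 27.

27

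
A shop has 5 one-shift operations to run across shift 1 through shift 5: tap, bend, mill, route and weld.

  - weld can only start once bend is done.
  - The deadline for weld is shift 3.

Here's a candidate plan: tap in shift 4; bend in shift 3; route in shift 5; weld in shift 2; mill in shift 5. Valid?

No — it violates: weld can only start once bend is done

weld can only start once bend is done — violated.
The deadline for weld is shift 3 — holds.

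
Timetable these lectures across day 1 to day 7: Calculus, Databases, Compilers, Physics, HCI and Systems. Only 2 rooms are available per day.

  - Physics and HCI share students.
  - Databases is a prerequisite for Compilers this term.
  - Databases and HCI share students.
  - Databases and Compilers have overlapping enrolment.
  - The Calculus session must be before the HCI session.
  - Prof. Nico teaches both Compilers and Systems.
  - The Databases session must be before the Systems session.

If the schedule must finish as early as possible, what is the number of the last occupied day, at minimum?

day 3

The precedence chain requires at least 2 distinct days.
With at most 2 per day and 6 lectures, at least 3 days are needed.
3 works (last occupied day: day 3): for example Physics in day 3, Databases in day 1, Calculus in day 1, Compilers in day 2, HCI in day 2, Systems in day 3.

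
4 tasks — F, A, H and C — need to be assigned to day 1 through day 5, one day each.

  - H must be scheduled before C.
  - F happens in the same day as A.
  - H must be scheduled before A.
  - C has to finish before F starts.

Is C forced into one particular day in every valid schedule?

No

C can be day 2 (e.g. F -> day 3, H -> day 1, C -> day 2, A -> day 3) or day 3 (e.g. H=day 1, F=day 4, A=day 4, C=day 3).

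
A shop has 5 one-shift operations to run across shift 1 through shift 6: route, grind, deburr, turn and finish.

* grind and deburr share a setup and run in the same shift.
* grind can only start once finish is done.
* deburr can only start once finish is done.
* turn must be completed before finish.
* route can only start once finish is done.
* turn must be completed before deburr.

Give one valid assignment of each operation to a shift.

grind in shift 3; route in shift 3; finish in shift 2; turn in shift 1; deburr in shift 3

Checking: finish(shift 2) before deburr(shift 3); turn(shift 1) before finish(shift 2); finish(shift 2) before route(shift 3); finish(shift 2) before grind(shift 3); turn(shift 1) before deburr(shift 3); grind = deburr = shift 3.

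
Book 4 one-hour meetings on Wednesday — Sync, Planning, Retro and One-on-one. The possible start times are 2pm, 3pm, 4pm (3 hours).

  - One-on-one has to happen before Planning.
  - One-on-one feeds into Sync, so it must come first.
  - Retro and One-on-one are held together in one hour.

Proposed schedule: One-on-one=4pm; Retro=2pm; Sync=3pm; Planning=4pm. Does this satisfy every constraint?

No. Retro and One-on-one are held together in one hour is not satisfied.

Retro and One-on-one are held together in one hour — violated.
One-on-one has to happen before Planning — violated.
One-on-one feeds into Sync, so it must come first — violated.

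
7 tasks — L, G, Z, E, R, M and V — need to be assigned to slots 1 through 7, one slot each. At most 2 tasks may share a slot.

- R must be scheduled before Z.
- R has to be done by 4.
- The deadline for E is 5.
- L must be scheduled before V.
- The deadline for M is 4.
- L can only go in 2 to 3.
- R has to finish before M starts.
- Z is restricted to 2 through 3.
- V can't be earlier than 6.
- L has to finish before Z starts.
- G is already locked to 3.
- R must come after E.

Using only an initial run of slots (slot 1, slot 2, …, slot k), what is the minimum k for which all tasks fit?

6

The precedence chain requires at least 3 distinct slots.
With at most 2 per slot and 7 tasks, at least 4 slots are needed.
V can't be placed before 6, so the schedule must run through at least slot 6.
6 works (last occupied slot: 6): for example V -> 6; Z -> 3; L -> 2; G -> 3; E -> 1; R -> 2; M -> 4.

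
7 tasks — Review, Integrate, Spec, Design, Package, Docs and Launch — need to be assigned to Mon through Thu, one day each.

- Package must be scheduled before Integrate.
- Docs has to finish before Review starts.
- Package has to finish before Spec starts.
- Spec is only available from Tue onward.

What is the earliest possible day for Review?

Tue

Precedence pushes Review to at least Tue.
Review at Tue is achievable: Package=Mon; Review=Tue; Docs=Mon; Spec=Tue; Launch=Mon; Integrate=Tue; Design=Mon.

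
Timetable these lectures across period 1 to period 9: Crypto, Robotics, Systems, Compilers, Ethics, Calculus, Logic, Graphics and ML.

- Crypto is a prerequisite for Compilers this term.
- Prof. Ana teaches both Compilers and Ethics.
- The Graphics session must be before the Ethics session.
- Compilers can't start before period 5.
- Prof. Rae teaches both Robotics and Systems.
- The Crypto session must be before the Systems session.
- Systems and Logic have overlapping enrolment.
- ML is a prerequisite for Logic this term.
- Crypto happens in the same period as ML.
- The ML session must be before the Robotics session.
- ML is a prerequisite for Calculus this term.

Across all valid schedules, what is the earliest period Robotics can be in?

period 2

Precedence pushes Robotics to at least period 2.
Robotics at period 2 is achievable: Compilers -> period 5, Systems -> period 3, Crypto -> period 1, ML -> period 1, Logic -> period 2, Graphics -> period 1, Robotics -> period 2, Calculus -> period 2, Ethics -> period 2.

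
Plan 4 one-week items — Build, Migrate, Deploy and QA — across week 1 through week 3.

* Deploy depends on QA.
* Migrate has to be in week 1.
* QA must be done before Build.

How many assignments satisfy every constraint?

Splitting on Build: it can be week 2 (2), week 3 (3). Listing each branch's schedules as (Migrate, Deploy, QA) by week number:
Build=week 2: (1,2,1) (1,3,1) — 2.
Build=week 3: (1,2,1) (1,3,1) (1,3,2) — 3.
Summing: 2 + 3 = 5.

5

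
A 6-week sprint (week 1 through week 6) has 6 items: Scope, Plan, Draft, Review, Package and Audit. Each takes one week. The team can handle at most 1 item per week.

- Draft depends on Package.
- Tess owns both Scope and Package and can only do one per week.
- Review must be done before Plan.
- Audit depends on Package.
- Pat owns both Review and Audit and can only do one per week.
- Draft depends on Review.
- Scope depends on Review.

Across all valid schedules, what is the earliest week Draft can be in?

week 3

Precedence pushes Draft to at least week 2.
Draft at week 3 is achievable: Plan in week 5, Draft in week 3, Review in week 1, Scope in week 4, Package in week 2, Audit in week 6.
Nothing earlier works — the conflict and capacity constraints rule out every week before week 3.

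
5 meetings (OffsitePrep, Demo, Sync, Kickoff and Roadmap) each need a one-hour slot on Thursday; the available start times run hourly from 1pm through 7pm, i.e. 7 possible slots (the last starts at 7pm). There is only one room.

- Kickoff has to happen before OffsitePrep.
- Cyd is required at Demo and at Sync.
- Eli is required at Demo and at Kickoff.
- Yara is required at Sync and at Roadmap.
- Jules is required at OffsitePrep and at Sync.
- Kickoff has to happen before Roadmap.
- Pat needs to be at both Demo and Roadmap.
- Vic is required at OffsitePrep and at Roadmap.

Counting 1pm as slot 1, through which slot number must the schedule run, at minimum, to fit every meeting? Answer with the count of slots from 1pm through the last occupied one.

The precedence chain requires at least 2 distinct slots.
With at most 1 per slot and 5 meetings, at least 5 slots are needed.
5 works (last occupied slot: 5pm): for example OffsitePrep -> 2pm, Demo -> 4pm, Sync -> 5pm, Roadmap -> 3pm, Kickoff -> 1pm.

5 slots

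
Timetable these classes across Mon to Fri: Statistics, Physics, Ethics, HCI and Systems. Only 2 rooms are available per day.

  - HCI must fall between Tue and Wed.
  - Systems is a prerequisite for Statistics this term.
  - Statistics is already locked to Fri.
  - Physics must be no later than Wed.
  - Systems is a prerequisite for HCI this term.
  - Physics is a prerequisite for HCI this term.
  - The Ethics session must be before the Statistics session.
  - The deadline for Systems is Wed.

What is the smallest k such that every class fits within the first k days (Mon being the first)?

5 days

The precedence chain requires at least 2 distinct days.
With at most 2 per day and 5 classes, at least 3 days are needed.
Statistics can't be placed before Fri — that is day 5 counting from Mon — so the schedule must run through at least 5 days.
5 works (last occupied day: Fri): for example Systems -> Mon; Statistics -> Fri; HCI -> Tue; Physics -> Mon; Ethics -> Tue.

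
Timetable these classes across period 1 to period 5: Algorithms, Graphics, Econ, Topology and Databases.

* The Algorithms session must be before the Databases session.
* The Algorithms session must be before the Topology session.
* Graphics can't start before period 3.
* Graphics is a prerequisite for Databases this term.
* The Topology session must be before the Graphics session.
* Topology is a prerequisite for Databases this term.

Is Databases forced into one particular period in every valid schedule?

No

Databases can be period 4 (e.g. Econ -> period 1, Algorithms -> period 1, Graphics -> period 3, Databases -> period 4, Topology -> period 2) or period 5 (e.g. Algorithms in period 1; Graphics in period 3; Topology in period 2; Databases in period 5; Econ in period 1).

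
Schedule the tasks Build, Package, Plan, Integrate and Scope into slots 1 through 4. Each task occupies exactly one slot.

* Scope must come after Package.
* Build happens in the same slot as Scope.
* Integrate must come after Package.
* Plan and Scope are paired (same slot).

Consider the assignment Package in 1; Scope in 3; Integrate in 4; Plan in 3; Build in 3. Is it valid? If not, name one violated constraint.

Yes

Build happens in the same slot as Scope — holds.
Scope must come after Package — holds.
Plan and Scope are paired (same slot) — holds.
Integrate must come after Package — holds.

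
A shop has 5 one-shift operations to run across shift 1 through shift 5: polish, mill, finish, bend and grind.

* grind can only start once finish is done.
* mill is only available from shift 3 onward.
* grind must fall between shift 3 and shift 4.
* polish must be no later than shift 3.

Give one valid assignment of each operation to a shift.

finish in shift 1, polish in shift 1, mill in shift 3, bend in shift 1, grind in shift 3

Checking: finish(shift 1) before grind(shift 3); grind=shift 3 in [shift 3,shift 4]; mill=shift 3 in [shift 3,shift 5]; polish=shift 1 in [shift 1,shift 3].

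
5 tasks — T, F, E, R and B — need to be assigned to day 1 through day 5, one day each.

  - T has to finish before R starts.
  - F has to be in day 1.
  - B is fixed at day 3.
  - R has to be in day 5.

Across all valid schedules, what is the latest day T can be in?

day 4

Downstream work caps T at day 4.
T at day 4 is achievable: B=day 3; F=day 1; E=day 1; R=day 5; T=day 4.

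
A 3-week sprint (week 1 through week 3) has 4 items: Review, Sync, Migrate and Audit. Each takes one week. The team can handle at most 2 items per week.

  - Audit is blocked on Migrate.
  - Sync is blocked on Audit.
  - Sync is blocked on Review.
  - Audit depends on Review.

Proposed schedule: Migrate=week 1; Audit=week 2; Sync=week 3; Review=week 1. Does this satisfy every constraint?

Yes, all constraints hold

Audit is blocked on Migrate — holds.
Sync is blocked on Review — holds.
Audit depends on Review — holds.
Sync is blocked on Audit — holds.
The team can handle at most 2 items per week — holds.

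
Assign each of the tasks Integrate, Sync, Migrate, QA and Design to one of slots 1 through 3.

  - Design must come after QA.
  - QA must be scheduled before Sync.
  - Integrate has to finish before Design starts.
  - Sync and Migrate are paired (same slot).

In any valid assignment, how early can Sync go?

2

Precedence pushes Sync to at least 2.
Sync at 2 is achievable: QA -> 1; Integrate -> 1; Sync -> 2; Migrate -> 2; Design -> 2.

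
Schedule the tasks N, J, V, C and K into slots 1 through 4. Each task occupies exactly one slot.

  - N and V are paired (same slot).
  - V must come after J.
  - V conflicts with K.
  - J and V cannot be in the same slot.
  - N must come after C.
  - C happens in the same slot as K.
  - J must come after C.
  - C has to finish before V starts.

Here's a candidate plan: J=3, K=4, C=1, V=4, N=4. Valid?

N must come after C — holds.
J and V cannot be in the same slot — holds.
J must come after C — holds.
C happens in the same slot as K — violated.
N and V are paired (same slot) — holds.
V conflicts with K — violated.
V must come after J — holds.
C has to finish before V starts — holds.

No. V conflicts with K is not satisfied.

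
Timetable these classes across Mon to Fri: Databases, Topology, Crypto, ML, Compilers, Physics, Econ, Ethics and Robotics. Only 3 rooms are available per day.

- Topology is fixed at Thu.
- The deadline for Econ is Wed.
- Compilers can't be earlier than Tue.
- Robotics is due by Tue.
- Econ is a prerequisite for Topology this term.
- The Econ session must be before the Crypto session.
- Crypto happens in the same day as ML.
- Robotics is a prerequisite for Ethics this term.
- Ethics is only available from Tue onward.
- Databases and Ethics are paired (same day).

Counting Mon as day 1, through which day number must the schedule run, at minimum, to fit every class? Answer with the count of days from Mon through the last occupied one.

The precedence chain requires at least 2 distinct days.
With at most 3 per day and 9 classes, at least 3 days are needed.
Topology can't be placed before Thu — that is day 4 counting from Mon — so the schedule must run through at least 4 days.
4 works (last occupied day: Thu): for example Robotics=Mon; Compilers=Tue; Topology=Thu; ML=Wed; Databases=Tue; Econ=Mon; Ethics=Tue; Crypto=Wed; Physics=Mon.

4 days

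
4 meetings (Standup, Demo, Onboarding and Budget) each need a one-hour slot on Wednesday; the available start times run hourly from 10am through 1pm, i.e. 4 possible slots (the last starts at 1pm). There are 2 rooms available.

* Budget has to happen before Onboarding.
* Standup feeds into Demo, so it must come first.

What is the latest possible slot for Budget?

Downstream work caps Budget at 12pm.
Budget at 12pm is achievable: Budget=12pm, Standup=10am, Demo=11am, Onboarding=1pm.

12pm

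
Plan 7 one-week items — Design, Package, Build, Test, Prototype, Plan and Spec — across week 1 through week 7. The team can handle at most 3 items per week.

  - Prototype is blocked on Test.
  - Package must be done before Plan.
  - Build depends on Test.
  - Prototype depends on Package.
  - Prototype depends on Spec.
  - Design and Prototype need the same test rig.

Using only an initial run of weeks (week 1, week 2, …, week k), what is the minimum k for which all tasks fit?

3 weeks

The precedence chain requires at least 2 distinct weeks.
With at most 3 per week and 7 tasks, at least 3 weeks are needed.
3 works (last occupied week: week 3): for example Test -> week 1; Plan -> week 2; Spec -> week 1; Build -> week 2; Package -> week 1; Design -> week 3; Prototype -> week 2.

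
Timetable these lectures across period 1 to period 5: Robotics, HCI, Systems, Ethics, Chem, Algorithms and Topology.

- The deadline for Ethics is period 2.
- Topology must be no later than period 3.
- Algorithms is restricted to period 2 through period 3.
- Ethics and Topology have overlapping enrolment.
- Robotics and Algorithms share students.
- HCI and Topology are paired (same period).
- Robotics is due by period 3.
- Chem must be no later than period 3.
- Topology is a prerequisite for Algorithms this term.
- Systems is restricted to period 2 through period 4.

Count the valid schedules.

Splitting on Robotics: it can be period 1 (27), period 2 (18), period 3 (9). Listing each branch's schedules as (HCI, Systems, Ethics, Chem, Algorithms, Topology) by period number:
Robotics=period 1: (1,2,2,1,2,1) (1,2,2,1,3,1) (1,2,2,2,2,1) (1,2,2,2,3,1) (1,2,2,3,2,1) (1,2,2,3,3,1) (1,3,2,1,2,1) (1,3,2,1,3,1) (1,3,2,2,2,1) (1,3,2,2,3,1) (1,3,2,3,2,1) (1,3,2,3,3,1) (1,4,2,1,2,1) (1,4,2,1,3,1) (1,4,2,2,2,1) (1,4,2,2,3,1) (1,4,2,3,2,1) (1,4,2,3,3,1) (2,2,1,1,3,2) (2,2,1,2,3,2) (2,2,1,3,3,2) (2,3,1,1,3,2) (2,3,1,2,3,2) (2,3,1,3,3,2) (2,4,1,1,3,2) (2,4,1,2,3,2) (2,4,1,3,3,2) — 27.
Robotics=period 2: (1,2,2,1,3,1) (1,2,2,2,3,1) (1,2,2,3,3,1) (1,3,2,1,3,1) (1,3,2,2,3,1) (1,3,2,3,3,1) (1,4,2,1,3,1) (1,4,2,2,3,1) (1,4,2,3,3,1) (2,2,1,1,3,2) (2,2,1,2,3,2) (2,2,1,3,3,2) (2,3,1,1,3,2) (2,3,1,2,3,2) (2,3,1,3,3,2) (2,4,1,1,3,2) (2,4,1,2,3,2) (2,4,1,3,3,2) — 18.
Robotics=period 3: (1,2,2,1,2,1) (1,2,2,2,2,1) (1,2,2,3,2,1) (1,3,2,1,2,1) (1,3,2,2,2,1) (1,3,2,3,2,1) (1,4,2,1,2,1) (1,4,2,2,2,1) (1,4,2,3,2,1) — 9.
Summing: 27 + 18 + 9 = 54.

54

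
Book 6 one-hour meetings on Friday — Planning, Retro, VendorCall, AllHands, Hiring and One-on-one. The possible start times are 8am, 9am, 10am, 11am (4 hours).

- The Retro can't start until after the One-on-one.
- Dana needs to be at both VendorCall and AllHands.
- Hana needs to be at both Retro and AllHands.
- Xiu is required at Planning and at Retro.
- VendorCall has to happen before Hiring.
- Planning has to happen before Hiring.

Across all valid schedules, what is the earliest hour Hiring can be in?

9am

Precedence pushes Hiring to at least 9am.
Hiring at 9am is achievable: VendorCall -> 8am, Hiring -> 9am, One-on-one -> 8am, AllHands -> 10am, Planning -> 8am, Retro -> 9am.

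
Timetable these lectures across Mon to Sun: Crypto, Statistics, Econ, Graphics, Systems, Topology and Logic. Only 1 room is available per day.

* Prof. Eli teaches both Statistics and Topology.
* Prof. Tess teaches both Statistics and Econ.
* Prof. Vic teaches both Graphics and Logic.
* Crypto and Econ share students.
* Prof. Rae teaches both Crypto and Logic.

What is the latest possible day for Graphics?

Sun

Graphics at Sun is achievable: Logic in Sat, Topology in Fri, Graphics in Sun, Systems in Thu, Econ in Wed, Statistics in Tue, Crypto in Mon.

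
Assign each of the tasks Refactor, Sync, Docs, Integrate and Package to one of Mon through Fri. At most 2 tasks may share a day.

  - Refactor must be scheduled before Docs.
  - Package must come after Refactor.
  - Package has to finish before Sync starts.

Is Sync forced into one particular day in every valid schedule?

Sync can be Wed (e.g. Docs=Tue; Package=Tue; Integrate=Mon; Refactor=Mon; Sync=Wed) or Thu (e.g. Docs=Tue, Sync=Thu, Integrate=Mon, Package=Tue, Refactor=Mon).

No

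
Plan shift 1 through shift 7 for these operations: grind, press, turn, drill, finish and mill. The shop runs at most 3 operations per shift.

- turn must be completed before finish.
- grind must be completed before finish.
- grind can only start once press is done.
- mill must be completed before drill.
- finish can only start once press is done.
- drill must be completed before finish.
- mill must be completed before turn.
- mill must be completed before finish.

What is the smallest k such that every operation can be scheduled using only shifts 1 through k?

The precedence chain requires at least 3 distinct shifts.
With at most 3 per shift and 6 operations, at least 2 shifts are needed.
3 works (last occupied shift: shift 3): for example turn=shift 2; drill=shift 2; press=shift 1; finish=shift 3; mill=shift 1; grind=shift 2.

3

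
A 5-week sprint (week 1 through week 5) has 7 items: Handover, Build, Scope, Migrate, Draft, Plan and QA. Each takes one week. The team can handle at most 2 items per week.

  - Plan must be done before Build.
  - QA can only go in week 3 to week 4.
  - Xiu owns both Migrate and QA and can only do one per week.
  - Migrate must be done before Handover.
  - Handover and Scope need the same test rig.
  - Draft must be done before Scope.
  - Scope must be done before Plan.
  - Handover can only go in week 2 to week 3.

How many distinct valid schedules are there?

12

Splitting on Handover: it can be week 2 (4), week 3 (8). Listing each branch's schedules as (Build, Scope, Migrate, Draft, Plan, QA) by week number:
Handover=week 2: (5,3,1,1,4,3) (5,3,1,1,4,4) (5,3,1,2,4,3) (5,3,1,2,4,4) — 4.
Handover=week 3: (4,2,1,1,3,4) (4,2,2,1,3,4) (5,2,1,1,3,4) (5,2,1,1,4,3) (5,2,1,1,4,4) (5,2,2,1,3,4) (5,2,2,1,4,3) (5,2,2,1,4,4) — 8.
Summing: 4 + 8 = 12.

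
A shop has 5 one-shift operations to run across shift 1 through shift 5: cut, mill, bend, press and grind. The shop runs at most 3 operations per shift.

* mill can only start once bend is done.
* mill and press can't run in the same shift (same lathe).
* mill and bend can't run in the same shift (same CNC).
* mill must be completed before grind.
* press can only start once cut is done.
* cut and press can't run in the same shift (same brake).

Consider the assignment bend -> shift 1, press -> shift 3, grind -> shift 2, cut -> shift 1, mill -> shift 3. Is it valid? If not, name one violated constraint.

mill and press can't run in the same shift (same lathe) — violated.
mill and bend can't run in the same shift (same CNC) — holds.
press can only start once cut is done — holds.
mill must be completed before grind — violated.
cut and press can't run in the same shift (same brake) — holds.
The shop runs at most 3 operations per shift — holds.
mill can only start once bend is done — holds.

No. mill must be completed before grind is not satisfied.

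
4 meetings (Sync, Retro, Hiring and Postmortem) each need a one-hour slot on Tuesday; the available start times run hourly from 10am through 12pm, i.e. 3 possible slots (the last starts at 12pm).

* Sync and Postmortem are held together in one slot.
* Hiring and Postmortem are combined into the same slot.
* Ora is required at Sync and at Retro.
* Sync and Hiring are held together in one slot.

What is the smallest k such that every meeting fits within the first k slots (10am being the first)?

Could 1 slot be enough, i.e. nothing placed later than 10am? No: Retro can't share with Sync (10am) → nothing is left.
So 1 slot is not enough.
2 works (last occupied slot: 11am): for example Postmortem=10am, Retro=11am, Sync=10am, Hiring=10am.

2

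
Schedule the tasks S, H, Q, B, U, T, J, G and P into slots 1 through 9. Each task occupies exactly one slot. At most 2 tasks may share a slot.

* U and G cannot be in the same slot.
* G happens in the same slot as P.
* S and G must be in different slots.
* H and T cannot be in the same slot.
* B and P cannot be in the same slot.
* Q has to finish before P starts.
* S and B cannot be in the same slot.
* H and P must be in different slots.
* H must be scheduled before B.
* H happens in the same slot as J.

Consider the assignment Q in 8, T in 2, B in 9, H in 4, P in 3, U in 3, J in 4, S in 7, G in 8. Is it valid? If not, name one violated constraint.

No — it violates: Q has to finish before P starts

H happens in the same slot as J — holds.
H and T cannot be in the same slot — holds.
B and P cannot be in the same slot — holds.
H must be scheduled before B — holds.
H and P must be in different slots — holds.
Q has to finish before P starts — violated.
G happens in the same slot as P — violated.
At most 2 tasks may share a slot — holds.
S and G must be in different slots — holds.
S and B cannot be in the same slot — holds.
U and G cannot be in the same slot — holds.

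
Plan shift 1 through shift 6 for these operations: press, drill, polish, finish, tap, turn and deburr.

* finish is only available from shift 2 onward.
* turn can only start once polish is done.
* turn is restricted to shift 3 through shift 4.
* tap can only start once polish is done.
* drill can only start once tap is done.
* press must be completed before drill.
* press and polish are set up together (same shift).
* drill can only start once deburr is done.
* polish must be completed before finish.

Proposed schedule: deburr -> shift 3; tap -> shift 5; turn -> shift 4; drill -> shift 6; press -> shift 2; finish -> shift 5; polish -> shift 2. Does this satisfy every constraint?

Yes

press and polish are set up together (same shift) — holds.
turn can only start once polish is done — holds.
finish is only available from shift 2 onward — holds.
press must be completed before drill — holds.
tap can only start once polish is done — holds.
polish must be completed before finish — holds.
turn is restricted to shift 3 through shift 4 — holds.
drill can only start once deburr is done — holds.
drill can only start once tap is done — holds.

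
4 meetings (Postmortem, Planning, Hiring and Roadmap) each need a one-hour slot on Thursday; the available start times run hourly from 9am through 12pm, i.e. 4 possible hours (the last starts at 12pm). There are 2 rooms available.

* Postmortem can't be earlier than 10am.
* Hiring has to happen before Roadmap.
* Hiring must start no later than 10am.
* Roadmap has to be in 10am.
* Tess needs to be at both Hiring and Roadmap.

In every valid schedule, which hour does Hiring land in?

Hiring's window is 9am–10am.
Roadmap is fixed at 10am, and Hiring can't share a hour with Roadmap.
So Hiring must be 9am.

9am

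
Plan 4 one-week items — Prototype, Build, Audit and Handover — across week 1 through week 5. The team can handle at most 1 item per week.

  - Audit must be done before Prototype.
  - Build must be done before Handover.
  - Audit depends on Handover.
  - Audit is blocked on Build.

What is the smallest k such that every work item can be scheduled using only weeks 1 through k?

4 weeks

The precedence chain requires at least 4 distinct weeks.
With at most 1 per week and 4 work items, at least 4 weeks are needed.
4 works (last occupied week: week 4): for example Audit in week 3; Build in week 1; Handover in week 2; Prototype in week 4.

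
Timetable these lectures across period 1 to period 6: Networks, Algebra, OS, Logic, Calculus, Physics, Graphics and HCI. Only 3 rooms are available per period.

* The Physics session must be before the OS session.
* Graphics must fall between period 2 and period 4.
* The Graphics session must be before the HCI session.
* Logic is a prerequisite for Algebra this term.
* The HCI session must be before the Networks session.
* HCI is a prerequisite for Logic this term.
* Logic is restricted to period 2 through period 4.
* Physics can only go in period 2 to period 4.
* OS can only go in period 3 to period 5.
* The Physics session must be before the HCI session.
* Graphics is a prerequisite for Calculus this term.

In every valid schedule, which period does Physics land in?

period 2

Physics is available from period 2; Physics's own window allows nothing later than period 4; downstream work caps Physics at period 2.
So Physics is pinned to period 2.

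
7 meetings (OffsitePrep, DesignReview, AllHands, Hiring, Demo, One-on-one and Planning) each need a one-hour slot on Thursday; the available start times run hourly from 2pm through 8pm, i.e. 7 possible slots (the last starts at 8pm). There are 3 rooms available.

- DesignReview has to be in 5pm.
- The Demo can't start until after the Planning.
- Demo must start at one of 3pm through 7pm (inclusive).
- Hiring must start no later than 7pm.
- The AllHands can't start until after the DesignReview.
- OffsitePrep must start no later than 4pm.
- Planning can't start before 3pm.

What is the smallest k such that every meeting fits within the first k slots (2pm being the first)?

The precedence chain requires at least 2 distinct slots.
With at most 3 per slot and 7 meetings, at least 3 slots are needed.
Propagating the time windows through the other constraints, AllHands can't land before 6pm — that is slot 5 counting from 2pm — so the schedule must run through at least 5 slots.
5 works (last occupied slot: 6pm): for example OffsitePrep -> 2pm, Planning -> 3pm, Demo -> 4pm, Hiring -> 2pm, One-on-one -> 2pm, AllHands -> 6pm, DesignReview -> 5pm.

5 slots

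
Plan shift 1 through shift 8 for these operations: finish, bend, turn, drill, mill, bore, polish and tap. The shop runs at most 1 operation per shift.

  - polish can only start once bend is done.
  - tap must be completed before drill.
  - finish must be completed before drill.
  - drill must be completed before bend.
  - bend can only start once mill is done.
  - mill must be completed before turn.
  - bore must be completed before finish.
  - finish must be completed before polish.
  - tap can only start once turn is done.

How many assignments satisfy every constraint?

Splitting on finish: it can be shift 2 (1), shift 3 (2), shift 4 (3), shift 5 (4). Listing each branch's schedules as (bend, turn, drill, mill, bore, polish, tap) by shift number:
finish=shift 2: (7,4,6,3,1,8,5) — 1.
finish=shift 3: (7,4,6,1,2,8,5) (7,4,6,2,1,8,5) — 2.
finish=shift 4: (7,2,6,1,3,8,5) (7,3,6,1,2,8,5) (7,3,6,2,1,8,5) — 3.
finish=shift 5: (7,2,6,1,3,8,4) (7,2,6,1,4,8,3) (7,3,6,1,2,8,4) (7,3,6,2,1,8,4) — 4.
Summing: 1 + 2 + 3 + 4 = 10.

10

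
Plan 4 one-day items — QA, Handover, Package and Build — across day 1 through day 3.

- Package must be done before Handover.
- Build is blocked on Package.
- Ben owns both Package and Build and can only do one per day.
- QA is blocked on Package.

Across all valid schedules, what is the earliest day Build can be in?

Precedence pushes Build to at least day 2.
Build at day 2 is achievable: Handover -> day 2; Build -> day 2; QA -> day 2; Package -> day 1.

day 2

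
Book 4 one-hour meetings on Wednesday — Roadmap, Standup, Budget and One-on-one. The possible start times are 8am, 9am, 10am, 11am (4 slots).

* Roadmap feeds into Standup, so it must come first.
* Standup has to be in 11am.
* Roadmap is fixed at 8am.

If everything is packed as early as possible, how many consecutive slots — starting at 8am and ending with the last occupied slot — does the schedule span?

The precedence chain requires at least 2 distinct slots.
Standup can't be placed before 11am — that is slot 4 counting from 8am — so the schedule must run through at least 4 slots.
4 works (last occupied slot: 11am): for example Budget -> 8am, Standup -> 11am, Roadmap -> 8am, One-on-one -> 8am.

4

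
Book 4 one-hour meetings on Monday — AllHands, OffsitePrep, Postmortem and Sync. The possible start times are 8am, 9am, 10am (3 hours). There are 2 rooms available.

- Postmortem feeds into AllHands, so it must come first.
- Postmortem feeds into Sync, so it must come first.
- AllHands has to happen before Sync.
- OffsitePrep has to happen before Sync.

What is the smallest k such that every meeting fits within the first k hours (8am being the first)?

The precedence chain requires at least 3 distinct hours.
With at most 2 per hour and 4 meetings, at least 2 hours are needed.
3 works (last occupied hour: 10am): for example Sync -> 10am; OffsitePrep -> 8am; AllHands -> 9am; Postmortem -> 8am.

3 hours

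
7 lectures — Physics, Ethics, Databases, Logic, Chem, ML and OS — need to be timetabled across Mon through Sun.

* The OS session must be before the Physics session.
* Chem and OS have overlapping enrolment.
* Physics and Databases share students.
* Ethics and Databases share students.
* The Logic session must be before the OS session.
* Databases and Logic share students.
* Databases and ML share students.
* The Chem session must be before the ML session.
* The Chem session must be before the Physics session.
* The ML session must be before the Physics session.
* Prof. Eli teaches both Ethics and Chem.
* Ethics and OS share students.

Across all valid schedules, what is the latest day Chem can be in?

Downstream work caps Chem at Fri.
Chem at Fri is achievable: Physics in Sun; Logic in Mon; Ethics in Mon; ML in Sat; Chem in Fri; OS in Tue; Databases in Tue.

Fri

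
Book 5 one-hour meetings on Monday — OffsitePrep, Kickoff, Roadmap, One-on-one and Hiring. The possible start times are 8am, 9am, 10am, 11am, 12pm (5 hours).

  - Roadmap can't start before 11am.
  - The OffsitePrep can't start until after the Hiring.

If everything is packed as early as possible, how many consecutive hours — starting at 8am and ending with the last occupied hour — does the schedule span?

The precedence chain requires at least 2 distinct hours.
Roadmap can't be placed before 11am — that is hour 4 counting from 8am — so the schedule must run through at least 4 hours.
4 works (last occupied hour: 11am): for example OffsitePrep=9am; Roadmap=11am; One-on-one=8am; Hiring=8am; Kickoff=8am.

4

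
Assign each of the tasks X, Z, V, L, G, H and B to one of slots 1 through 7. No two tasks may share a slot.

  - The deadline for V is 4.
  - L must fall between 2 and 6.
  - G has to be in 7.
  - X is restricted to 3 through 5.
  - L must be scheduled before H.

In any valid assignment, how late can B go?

6

B at 6 is achievable: X -> 3, Z -> 5, B -> 6, G -> 7, H -> 4, V -> 1, L -> 2.
Nothing later works — the capacity limit rule out every slot after 6.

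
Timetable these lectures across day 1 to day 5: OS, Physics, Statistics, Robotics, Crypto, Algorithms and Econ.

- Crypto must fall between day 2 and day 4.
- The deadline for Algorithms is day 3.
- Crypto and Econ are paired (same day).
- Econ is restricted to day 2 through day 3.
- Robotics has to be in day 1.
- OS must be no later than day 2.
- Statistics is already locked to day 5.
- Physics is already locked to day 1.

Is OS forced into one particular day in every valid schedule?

No

OS can be day 1 (e.g. Crypto in day 2; Econ in day 2; Algorithms in day 1; Robotics in day 1; OS in day 1; Statistics in day 5; Physics in day 1) or day 2 (e.g. Physics in day 1; Algorithms in day 1; Robotics in day 1; OS in day 2; Econ in day 2; Crypto in day 2; Statistics in day 5).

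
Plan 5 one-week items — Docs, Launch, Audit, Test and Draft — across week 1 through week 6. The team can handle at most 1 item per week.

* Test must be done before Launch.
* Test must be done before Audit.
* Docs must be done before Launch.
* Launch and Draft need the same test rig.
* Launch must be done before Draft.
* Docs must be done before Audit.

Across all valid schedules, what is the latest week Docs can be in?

week 3

Downstream work caps Docs at week 4.
Docs at week 3 is achievable: Docs in week 3; Audit in week 5; Test in week 1; Draft in week 6; Launch in week 4.
Nothing later works — the conflict and capacity constraints rule out every week after week 3.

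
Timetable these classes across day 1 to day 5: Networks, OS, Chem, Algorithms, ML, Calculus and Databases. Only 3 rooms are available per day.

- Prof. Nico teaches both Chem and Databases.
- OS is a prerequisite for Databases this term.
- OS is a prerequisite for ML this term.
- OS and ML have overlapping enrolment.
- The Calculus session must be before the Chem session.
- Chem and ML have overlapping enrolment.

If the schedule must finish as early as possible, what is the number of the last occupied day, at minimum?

3

The precedence chain requires at least 2 distinct days.
With at most 3 per day and 7 classes, at least 3 days are needed.
3 works (last occupied day: day 3): for example Networks -> day 1, Calculus -> day 1, Algorithms -> day 2, OS -> day 1, Databases -> day 3, ML -> day 3, Chem -> day 2.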